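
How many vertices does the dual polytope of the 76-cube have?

The 76-dimensional cross-polytope has 2n = 2·76 = 152 vertices.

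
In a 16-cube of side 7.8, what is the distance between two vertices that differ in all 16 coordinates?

The space diagonal of an n-cube of side s is s√n. Here 7.8·√16 = 31.2.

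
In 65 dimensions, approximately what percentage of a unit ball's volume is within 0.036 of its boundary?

1 - (1-0.036)^65 ≈ 0.907741 ≈ 90.77%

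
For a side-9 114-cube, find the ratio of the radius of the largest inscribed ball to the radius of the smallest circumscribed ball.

r_in / r_out = (9/2) / (9√114/2) = 1/√114 ≈ 0.0936586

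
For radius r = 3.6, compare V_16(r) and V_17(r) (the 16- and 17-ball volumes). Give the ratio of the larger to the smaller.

V_16(3.6) ≈ 1.87292e+08, V_17(3.6) ≈ 4.03928e+08. The 17-ball is larger by a factor of 2.157.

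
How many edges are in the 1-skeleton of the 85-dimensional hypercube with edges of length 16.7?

An n-cube has n·2^(n-1) edges. With n = 85: 85·19342813113834066795298816 = 1644139114675895677600399360.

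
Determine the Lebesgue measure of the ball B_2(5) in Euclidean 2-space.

V = 25·π ≈ 78.5398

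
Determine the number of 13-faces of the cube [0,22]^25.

f_13(25-cube) = (25 choose 13) · 2^12 = 21300428800.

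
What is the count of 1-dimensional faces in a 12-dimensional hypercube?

f_1(12-cube) = (12 choose 1) · 2^11 = 24576.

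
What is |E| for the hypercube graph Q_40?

The 40-cube has n·2^(n-1) = 40·2^39 = 40·549755813888 = 21990232555520 edges.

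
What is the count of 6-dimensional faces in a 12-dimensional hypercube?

f_6(12-cube) = (12 choose 6) · 2^6 = 59136.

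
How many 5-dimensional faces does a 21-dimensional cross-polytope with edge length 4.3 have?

An n-cross-polytope has 2^(k+1)·C(n,k+1) k-faces. Here 2^6·C(21,6) = 64·54264 = 3472896.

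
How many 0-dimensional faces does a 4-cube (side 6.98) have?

Choose 0 of 4 axes to span the face (C(4,0) = 1 way), then fix each of the remaining 4 coordinates at one of its two extreme values (2^4 = 16 ways): 1·16 = 16.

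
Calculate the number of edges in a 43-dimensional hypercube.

The 43-cube has n·2^(n-1) = 43·2^42 = 43·4398046511104 = 189115999977472 edges.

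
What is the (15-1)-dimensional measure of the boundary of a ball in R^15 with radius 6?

|∂B_15(6)| = 743008370688·π^7/5005 ≈ 4.48372e+11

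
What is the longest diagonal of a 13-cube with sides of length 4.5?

The space diagonal of an n-cube of side s is s√n. Here 4.5·√13 ≈ 16.225.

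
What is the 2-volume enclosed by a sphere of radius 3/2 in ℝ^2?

The n-ball volume is π^(n/2)·r^n/Γ(n/2+1). With n=2, r=3/2: V = 9·π/4 ≈ 7.06858.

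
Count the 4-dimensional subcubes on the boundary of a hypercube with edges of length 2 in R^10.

Choose 4 of 10 axes to span the face (C(10,4) = 210 ways), then fix each of the remaining 6 coordinates at one of its two extreme values (2^6 = 64 ways): 210·64 = 13440.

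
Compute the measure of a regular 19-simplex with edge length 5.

V_19 = √(20) · 5^19 / (19! · 2^(19/2)) ≈ 9.68424e-07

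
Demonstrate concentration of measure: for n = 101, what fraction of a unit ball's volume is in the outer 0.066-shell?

1 - (1-0.066)^101 ≈ 0.998988 ≈ 99.90%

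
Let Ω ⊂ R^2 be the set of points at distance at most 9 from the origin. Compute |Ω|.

V = 81·π ≈ 254.469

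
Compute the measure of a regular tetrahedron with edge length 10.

Volume = (√2/12) · 10³ = 117.851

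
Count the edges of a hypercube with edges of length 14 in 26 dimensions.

Each of the 2^26 = 67108864 vertices has degree 26; total edges = 26·2^26/2 = 872415232.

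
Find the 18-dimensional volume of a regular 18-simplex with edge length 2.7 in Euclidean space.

Volume = 2.7^18 · √(19/2^18) / 18! ≈ 7.73239e-11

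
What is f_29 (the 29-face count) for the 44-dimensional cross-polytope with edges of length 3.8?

f_29(44-orthoplex) = 2^30 · (44 choose 30) = 123432859528249475072.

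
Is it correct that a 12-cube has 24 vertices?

False. The 12-cube has 2^12 = 4096 vertices.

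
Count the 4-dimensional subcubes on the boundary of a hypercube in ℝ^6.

Number of 4-faces = C(6,4) · 2^(6-4) = 15 · 4 = 60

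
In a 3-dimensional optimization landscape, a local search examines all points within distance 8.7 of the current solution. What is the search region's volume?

V_3(8.7) = π^(3/2) · (8.7)^3 / Γ(3/2 + 1) ≈ 2758.33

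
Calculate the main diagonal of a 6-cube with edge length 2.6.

d = √(2.6² + 2.6² + ... + 2.6²) [6 terms] = √(6·2.6²) = 2.6√6 ≈ 6.36867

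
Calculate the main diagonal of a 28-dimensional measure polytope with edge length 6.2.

||(6.2,6.2,...,6.2)|| = √(28)·6.2 ≈ 32.8073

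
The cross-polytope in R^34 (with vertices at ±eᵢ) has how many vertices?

Number of vertices = 2n = 68.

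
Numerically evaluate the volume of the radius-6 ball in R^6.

The n-ball volume is π^(n/2)·r^n/Γ(n/2+1). With n=6, r=6: V = 7776·π^3 ≈ 241105.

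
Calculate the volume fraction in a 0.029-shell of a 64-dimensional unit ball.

1 - (1-0.029)^64 ≈ 0.847934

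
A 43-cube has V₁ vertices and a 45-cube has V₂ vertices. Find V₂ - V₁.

V₁ = 2^43 = 8796093022208. V₂ = 2^45 = 35184372088832. V₂ - V₁ = 26388279066624.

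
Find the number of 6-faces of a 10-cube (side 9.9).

Number of 6-faces = C(10,6) · 2^(10-6) = 210 · 16 = 3360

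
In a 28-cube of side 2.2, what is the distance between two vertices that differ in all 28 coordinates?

||(2.2,2.2,...,2.2)|| = √(28)·2.2 ≈ 11.6413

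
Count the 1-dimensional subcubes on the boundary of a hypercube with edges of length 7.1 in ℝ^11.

Choose 1 of 11 axes to span the face (C(11,1) = 11 ways), then fix each of the remaining 10 coordinates at one of its two extreme values (2^10 = 1024 ways): 11·1024 = 11264.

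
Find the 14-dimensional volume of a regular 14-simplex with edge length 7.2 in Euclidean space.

For a regular n-simplex with edge a, V = (a^n / n!)·√((n+1)/2^n). With a=7.2, n=14: V ≈ 0.349206.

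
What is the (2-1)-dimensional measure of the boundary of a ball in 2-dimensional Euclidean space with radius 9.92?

The surface area of an n-ball is 2π^(n/2) r^(n-1) / Γ(n/2). For n=2, r=9.92: 2πr = 2π·9.92 ≈ 62.3292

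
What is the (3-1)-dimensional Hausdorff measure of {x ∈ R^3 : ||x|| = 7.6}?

S = n·V_n(r)/r = 3·V_3(7.6)/7.6 (volume-to-surface relation), giving 4πr² = 4π·(7.6)² ≈ 725.834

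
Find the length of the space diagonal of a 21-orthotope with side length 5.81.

||(5.81,5.81,...,5.81)|| = √(21)·5.81 ≈ 26.6248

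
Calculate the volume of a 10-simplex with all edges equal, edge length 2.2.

V = (2.2^10 / 10!) · √((10+1) / 2^10) ≈ 7.58595e-05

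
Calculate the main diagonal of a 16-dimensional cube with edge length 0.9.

The space diagonal of an n-cube of side s is s√n. Here 0.9·√16 = 3.6.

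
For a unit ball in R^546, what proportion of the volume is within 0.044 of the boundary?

Shell fraction = 1 - (1-0.044)^546 ≈ 1 - 2.138e-11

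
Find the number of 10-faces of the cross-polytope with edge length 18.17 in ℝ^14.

An n-cross-polytope has 2^(k+1)·C(n,k+1) k-faces. Here 2^11·C(14,11) = 2048·364 = 745472.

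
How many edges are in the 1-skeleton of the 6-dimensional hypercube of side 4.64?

The 6-cube has n·2^(n-1) = 6·2^5 = 6·32 = 192 edges.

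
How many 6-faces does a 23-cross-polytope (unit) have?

Each 6-face is the convex hull of 7 vertices, one chosen as ±e_i from each of 7 distinct axes: 2^7·C(23,7) = 31380096.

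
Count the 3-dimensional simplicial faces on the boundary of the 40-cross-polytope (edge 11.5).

An n-cross-polytope has 2^(k+1)·C(n,k+1) k-faces. Here 2^4·C(40,4) = 16·91390 = 1462240.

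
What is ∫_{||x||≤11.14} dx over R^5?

V_5(11.14) = π^(5/2) · (11.14)^5 / Γ(5/2 + 1) ≈ 903076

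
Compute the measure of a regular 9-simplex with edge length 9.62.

V = (9.62^9 / 9!) · √((9+1) / 2^9) ≈ 271.755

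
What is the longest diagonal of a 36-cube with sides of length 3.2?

The space diagonal of an n-cube of side s is s√n. Here 3.2·√36 = 19.2.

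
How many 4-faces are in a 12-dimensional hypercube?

An n-cube has C(n,k)·2^(n-k) k-faces. Here C(12,4)·2^8 = 495·256 = 126720.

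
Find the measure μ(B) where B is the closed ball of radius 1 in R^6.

V_6(1) = π^(6/2) · (1)^6 / Γ(6/2 + 1) = π^3/6 ≈ 5.16771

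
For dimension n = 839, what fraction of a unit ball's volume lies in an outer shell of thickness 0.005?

1 - (1-0.005)^839 ≈ 0.985087 ≈ 98.51%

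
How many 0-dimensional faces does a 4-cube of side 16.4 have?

f_0(4-cube) = (4 choose 0) · 2^4 = 16.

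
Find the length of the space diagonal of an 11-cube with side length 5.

Diagonal = √11 · 5 ≈ 16.5831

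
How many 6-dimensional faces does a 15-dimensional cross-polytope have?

f_6(15-orthoplex) = 2^7 · (15 choose 7) = 823680.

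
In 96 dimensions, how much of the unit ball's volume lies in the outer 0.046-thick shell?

1 - (1-0.046)^96 ≈ 0.98912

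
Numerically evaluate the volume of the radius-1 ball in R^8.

The n-ball volume is π^(n/2)·r^n/Γ(n/2+1). With n=8, r=1: V = π^4/24 ≈ 4.05871.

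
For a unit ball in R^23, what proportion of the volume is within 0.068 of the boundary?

V(inner)/V(outer) = ((1-0.068)/1)^23 ≈ 0.198, so the shell fraction is 0.802045.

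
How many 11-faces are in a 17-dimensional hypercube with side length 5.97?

An n-cube has C(n,k)·2^(n-k) k-faces. Here C(17,11)·2^6 = 12376·64 = 792064.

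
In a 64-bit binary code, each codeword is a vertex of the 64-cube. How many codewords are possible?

An n-cube has 2^n vertices; for n = 64 that is 2^64 = 18446744073709551616.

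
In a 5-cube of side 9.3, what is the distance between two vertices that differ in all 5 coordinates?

Diagonal = √5 · 9.3 ≈ 20.7954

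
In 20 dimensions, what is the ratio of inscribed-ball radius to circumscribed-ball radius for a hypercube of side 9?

r_in = 9/2 (half the side); r_out = 9√20/2 (half the diagonal). Ratio = 1/√20 ≈ 0.223607.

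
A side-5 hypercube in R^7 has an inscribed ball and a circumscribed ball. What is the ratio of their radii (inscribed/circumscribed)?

r_in / r_out = (5/2) / (5√7/2) = 1/√7 ≈ 0.377964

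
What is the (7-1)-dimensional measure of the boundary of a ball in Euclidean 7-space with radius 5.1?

S_7(5.1) = 2·π^(7/2)·(5.1)^6 / Γ(7/2) ≈ 581968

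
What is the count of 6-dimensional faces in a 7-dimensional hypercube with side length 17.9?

f_6(7-cube) = (7 choose 6) · 2^1 = 14.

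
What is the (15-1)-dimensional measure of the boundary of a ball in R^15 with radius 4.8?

The surface area of an n-ball is 2π^(n/2) r^(n-1) / Γ(n/2). For n=15, r=4.8: 1.97196e+10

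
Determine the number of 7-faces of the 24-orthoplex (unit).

f_7(24-orthoplex) = 2^8 · (24 choose 8) = 188280576.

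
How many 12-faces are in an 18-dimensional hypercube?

Number of 12-faces = C(18,12) · 2^(18-12) = 18564 · 64 = 1188096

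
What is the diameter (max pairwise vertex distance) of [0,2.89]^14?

||(2.89,2.89,...,2.89)|| = √(14)·2.89 ≈ 10.8134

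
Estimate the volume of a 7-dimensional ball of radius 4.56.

V_7(4.56) = π^(7/2) · (4.56)^7 / Γ(7/2 + 1) ≈ 193702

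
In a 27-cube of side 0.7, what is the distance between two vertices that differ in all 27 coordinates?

||(0.7,0.7,...,0.7)|| = √(27)·0.7 ≈ 3.63731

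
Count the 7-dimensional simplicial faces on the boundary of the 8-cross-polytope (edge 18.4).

Each 7-face is the convex hull of 8 vertices, one chosen as ±e_i from each of 8 distinct axes: 2^8·C(8,8) = 256.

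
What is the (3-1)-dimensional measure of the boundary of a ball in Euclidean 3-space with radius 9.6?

S_3(9.6) = 2·π^(3/2)·(9.6)^2 / Γ(3/2) = 4πr² = 4π·(9.6)² ≈ 1158.12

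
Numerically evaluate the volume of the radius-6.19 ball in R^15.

The n-ball volume is π^(n/2)·r^n/Γ(n/2+1). With n=15, r=6.19: V ≈ 2.86279e+11.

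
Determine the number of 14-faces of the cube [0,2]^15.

f_14(15-cube) = (15 choose 14) · 2^1 = 30.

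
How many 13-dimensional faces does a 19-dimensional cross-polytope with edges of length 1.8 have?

Each 13-face is the convex hull of 14 vertices, one chosen as ±e_i from each of 14 distinct axes: 2^14·C(19,14) = 190513152.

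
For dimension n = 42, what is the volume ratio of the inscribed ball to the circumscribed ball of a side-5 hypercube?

The radii are 5/2 and 5√42/2, so the volume ratio is (1/√42)^42 = 42^{-42/2} ≈ 8.1614e-35.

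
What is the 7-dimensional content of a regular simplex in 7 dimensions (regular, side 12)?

V = (12^7 / 7!) · √((7+1) / 2^7) ≈ 1777.37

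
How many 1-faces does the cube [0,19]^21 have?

Number of 1-faces = C(21,1)·2^(21-1) = 21·1048576 = 22020096.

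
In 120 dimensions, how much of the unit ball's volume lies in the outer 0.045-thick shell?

V(inner)/V(outer) = ((1-0.045)/1)^120 ≈ 0.003985, so the shell fraction is 0.996015.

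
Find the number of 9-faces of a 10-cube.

f_9(10-cube) = (10 choose 9) · 2^1 = 20.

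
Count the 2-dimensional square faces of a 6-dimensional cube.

An n-cube has C(n,k)·2^(n-k) k-faces. Here C(6,2)·2^4 = 15·16 = 240.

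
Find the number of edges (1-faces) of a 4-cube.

Choose 1 of 4 axes to span the face (C(4,1) = 4 ways), then fix each of the remaining 3 coordinates at one of its two extreme values (2^3 = 8 ways): 4·8 = 32.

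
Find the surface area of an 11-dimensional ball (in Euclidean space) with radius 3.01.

S = n·V_n(r)/r = 11·V_11(3.01)/3.01 (volume-to-surface relation), giving 1.26521e+06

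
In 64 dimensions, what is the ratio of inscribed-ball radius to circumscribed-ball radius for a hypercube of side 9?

r_in = 9/2 (half the side); r_out = 9√64/2 (half the diagonal). Ratio = 1/√64 ≈ 0.125.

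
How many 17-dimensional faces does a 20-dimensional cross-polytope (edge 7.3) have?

f_17(20-orthoplex) = 2^18 · (20 choose 18) = 49807360.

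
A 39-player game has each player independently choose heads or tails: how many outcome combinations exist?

An n-cube has 2^n vertices; for n = 39 that is 2^39 = 549755813888.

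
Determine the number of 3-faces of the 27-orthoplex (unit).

Each 3-face is the convex hull of 4 vertices, one chosen as ±e_i from each of 4 distinct axes: 2^4·C(27,4) = 280800.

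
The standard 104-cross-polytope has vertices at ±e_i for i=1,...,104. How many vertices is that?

The 104-dimensional cross-polytope has 2n = 2·104 = 208 vertices.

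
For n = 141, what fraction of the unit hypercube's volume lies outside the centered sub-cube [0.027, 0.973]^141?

Shell fraction = 1 - (1-0.054)^141 ≈ 0.999601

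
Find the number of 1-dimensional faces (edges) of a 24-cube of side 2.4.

Number of 1-faces = C(24,1)·2^(24-1) = 24·8388608 = 201326592.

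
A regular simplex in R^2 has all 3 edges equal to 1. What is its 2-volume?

Area = (√3/4) · 1² = 0.433013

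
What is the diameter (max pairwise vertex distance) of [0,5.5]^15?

The space diagonal of an n-cube of side s is s√n. Here 5.5·√15 ≈ 21.3014.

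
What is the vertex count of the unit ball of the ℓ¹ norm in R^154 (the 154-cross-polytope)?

An n-cross-polytope has 2n vertices; here n = 154, giving 308.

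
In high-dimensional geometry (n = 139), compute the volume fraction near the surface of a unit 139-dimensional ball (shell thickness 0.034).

1 - (1-0.034)^139 ≈ 0.991838 ≈ 99.18%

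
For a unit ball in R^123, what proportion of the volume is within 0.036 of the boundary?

1 - (1-0.036)^123 ≈ 0.988998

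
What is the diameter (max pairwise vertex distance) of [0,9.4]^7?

||(9.4,9.4,...,9.4)|| = √(7)·9.4 ≈ 24.8701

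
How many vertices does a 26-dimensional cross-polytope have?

Number of vertices = 2n = 52.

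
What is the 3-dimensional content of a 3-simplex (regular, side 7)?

Volume = (√2/12) · 7³ = 40.4229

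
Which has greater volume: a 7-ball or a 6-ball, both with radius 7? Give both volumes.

V_7(7) ≈ 3.89105e+06. V_6(7) ≈ 607976. The 7-ball is larger.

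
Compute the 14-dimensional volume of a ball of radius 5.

The n-ball volume is π^(n/2)·r^n/Γ(n/2+1). With n=14, r=5: V = 1220703125·π^7/1008 ≈ 3.65762e+09.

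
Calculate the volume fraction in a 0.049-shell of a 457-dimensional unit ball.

Shell fraction = 1 - (1-0.049)^457 ≈ 1 - 1.068e-10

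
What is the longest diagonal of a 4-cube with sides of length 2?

The space diagonal of an n-cube of side s is s√n. Here 2·√4 = 4.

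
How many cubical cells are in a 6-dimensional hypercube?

f_3(6-cube) = (6 choose 3) · 2^3 = 160.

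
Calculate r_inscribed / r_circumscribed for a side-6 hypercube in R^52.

Ratio = (s/2)/(s√52/2) = 52^(-1/2) ≈ 0.138675.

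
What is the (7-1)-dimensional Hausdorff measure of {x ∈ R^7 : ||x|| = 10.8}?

|∂B_7(10.8)| ≈ 5.24833e+07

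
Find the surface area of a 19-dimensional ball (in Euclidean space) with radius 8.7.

S = n·V_n(r)/r = 19·V_19(8.7)/8.7 (volume-to-surface relation), giving 7.2225e+16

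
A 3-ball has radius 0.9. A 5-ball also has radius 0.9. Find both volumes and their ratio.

V_3(0.9) ≈ 3.05363. V_5(0.9) ≈ 3.10821. Ratio V_3/V_5 ≈ 0.9824.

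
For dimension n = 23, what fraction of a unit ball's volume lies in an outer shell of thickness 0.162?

1 - (1-0.162)^23 ≈ 0.982836 ≈ 98.28%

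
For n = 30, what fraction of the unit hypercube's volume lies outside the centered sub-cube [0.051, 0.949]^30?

1 - (1 - 2·0.051)^30 = 1 - 0.898^30 ≈ 0.960346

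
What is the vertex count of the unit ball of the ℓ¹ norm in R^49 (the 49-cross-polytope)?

The vertices are ±e_1, ..., ±e_49, so there are 2·49 = 98.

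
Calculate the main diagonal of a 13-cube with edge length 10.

Diagonal = √13 · 10 ≈ 36.0555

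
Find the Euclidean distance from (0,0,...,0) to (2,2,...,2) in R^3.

||(2,2,...,2)|| = √(3)·2 ≈ 3.4641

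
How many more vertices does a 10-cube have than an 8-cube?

The 10-cube has 2^10 = 1024 vertices. The 8-cube has 2^8 = 256 vertices. Difference: 1024 - 256 = 768.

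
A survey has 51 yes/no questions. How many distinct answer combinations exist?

Number of vertices = 2^51 = 2251799813685248.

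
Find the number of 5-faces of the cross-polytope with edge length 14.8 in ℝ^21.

Each 5-face is the convex hull of 6 vertices, one chosen as ±e_i from each of 6 distinct axes: 2^6·C(21,6) = 3472896.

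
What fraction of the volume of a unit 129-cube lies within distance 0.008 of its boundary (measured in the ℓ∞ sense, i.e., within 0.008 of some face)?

The inner cube has side 1-2·0.008 = 0.984 and volume (0.984)^129 ≈ 0.1248, so the shell holds 0.875156 of the volume.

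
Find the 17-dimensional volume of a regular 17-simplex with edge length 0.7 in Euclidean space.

V_17 = √(18) · 0.7^17 / (17! · 2^(17/2)) ≈ 7.66442e-20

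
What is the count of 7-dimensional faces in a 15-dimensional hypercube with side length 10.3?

Choose 7 of 15 axes to span the face (C(15,7) = 6435 ways), then fix each of the remaining 8 coordinates at one of its two extreme values (2^8 = 256 ways): 6435·256 = 1647360.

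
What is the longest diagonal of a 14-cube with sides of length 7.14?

Diagonal = √14 · 7.14 ≈ 26.7154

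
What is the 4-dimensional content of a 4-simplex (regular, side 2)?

For a regular n-simplex with edge a, V = (a^n / n!)·√((n+1)/2^n). With a=2, n=4: V ≈ 0.372678.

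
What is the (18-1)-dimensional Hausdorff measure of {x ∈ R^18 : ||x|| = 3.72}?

S = n·V_n(r)/r = 18·V_18(3.72)/3.72 (volume-to-surface relation), giving 7.39756e+09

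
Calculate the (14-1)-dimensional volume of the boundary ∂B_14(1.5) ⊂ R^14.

The surface area of an n-ball is 2π^(n/2) r^(n-1) / Γ(n/2). For n=14, r=1.5: 177147·π^7/327680 ≈ 1632.8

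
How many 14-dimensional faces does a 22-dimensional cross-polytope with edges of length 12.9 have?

f_14(22-orthoplex) = 2^15 · (22 choose 15) = 5588385792.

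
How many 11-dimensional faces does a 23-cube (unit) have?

Number of 11-faces = C(23,11) · 2^(23-11) = 1352078 · 4096 = 5538111488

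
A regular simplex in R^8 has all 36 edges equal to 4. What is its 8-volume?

Volume = 4^8 · √(9/2^8) / 8! ≈ 0.304762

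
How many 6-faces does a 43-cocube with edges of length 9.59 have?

An n-cross-polytope has 2^(k+1)·C(n,k+1) k-faces. Here 2^7·C(43,7) = 128·32224114 = 4124686592.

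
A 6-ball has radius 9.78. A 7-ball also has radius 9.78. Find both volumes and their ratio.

V_6(9.78) ≈ 4.52201e+06. V_7(9.78) ≈ 4.04345e+07. Ratio V_6/V_7 ≈ 0.1118.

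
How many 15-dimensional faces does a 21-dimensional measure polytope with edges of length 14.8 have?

Number of 15-faces = C(21,15) · 2^(21-15) = 54264 · 64 = 3472896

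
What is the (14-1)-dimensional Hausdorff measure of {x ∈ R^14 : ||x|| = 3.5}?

The surface area of an n-ball is 2π^(n/2) r^(n-1) / Γ(n/2). For n=14, r=3.5: 96889010407·π^7/2949120 ≈ 9.92273e+07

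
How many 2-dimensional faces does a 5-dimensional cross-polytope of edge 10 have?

Each 2-face is the convex hull of 3 vertices, one chosen as ±e_i from each of 3 distinct axes: 2^3·C(5,3) = 80.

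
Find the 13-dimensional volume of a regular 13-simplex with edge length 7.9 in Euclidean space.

For a regular n-simplex with edge a, V = (a^n / n!)·√((n+1)/2^n). With a=7.9, n=13: V ≈ 3.09914.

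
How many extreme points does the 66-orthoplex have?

Number of vertices = 2n = 132.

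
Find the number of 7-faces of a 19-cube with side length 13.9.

An n-cube has C(n,k)·2^(n-k) k-faces. Here C(19,7)·2^12 = 50388·4096 = 206389248.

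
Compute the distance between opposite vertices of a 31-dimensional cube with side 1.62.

d = √(1.62² + 1.62² + ... + 1.62²) [31 terms] = √(31·1.62²) = 1.62√31 ≈ 9.01978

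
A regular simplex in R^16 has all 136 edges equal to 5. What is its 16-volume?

For a regular n-simplex with edge a, V = (a^n / n!)·√((n+1)/2^n). With a=5, n=16: V ≈ 0.000117459.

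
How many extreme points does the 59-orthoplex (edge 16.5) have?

An n-cross-polytope has 2n vertices; here n = 59, giving 118.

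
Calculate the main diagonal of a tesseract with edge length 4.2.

d = √(4.2² + 4.2² + ... + 4.2²) [4 terms] = √(4·4.2²) = 4.2√4 = 8.4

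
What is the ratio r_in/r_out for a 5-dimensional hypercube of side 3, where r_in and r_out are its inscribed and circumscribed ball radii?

r_in = 3/2 (half the side); r_out = 3√5/2 (half the diagonal). Ratio = 1/√5 ≈ 0.447214.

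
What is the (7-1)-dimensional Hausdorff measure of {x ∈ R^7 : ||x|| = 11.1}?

|∂B_7(11.1)| ≈ 6.18609e+07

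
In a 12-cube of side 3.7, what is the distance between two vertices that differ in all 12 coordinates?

The space diagonal of an n-cube of side s is s√n. Here 3.7·√12 ≈ 12.8172.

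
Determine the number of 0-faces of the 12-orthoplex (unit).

Number of 0-faces = 2^(0+1) · C(12,0+1) = 2 · 12 = 24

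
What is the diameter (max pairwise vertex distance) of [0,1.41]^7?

The space diagonal of an n-cube of side s is s√n. Here 1.41·√7 ≈ 3.73051.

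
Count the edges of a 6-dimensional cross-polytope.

An n-cross-polytope has 2^(k+1)·C(n,k+1) k-faces. Here 2^2·C(6,2) = 4·15 = 60.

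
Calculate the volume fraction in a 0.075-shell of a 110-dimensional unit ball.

V(inner)/V(outer) = ((1-0.075)/1)^110 ≈ 0.0001886, so the shell fraction is 0.999811.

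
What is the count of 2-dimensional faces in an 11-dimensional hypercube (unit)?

An n-cube has C(n,k)·2^(n-k) k-faces. Here C(11,2)·2^9 = 55·512 = 28160.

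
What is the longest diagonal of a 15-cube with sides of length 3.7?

||(3.7,3.7,...,3.7)|| = √(15)·3.7 ≈ 14.33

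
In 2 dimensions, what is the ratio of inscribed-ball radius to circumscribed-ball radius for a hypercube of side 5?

For an n-cube of any side s, the inradius is s/2 and the circumradius is s√n/2, so the ratio is 1/√2 ≈ 0.707107.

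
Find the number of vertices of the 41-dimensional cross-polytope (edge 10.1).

The vertices are ±e_1, ..., ±e_41, so there are 2·41 = 82.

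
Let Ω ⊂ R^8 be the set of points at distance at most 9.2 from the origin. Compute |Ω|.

The n-ball volume is π^(n/2)·r^n/Γ(n/2+1). With n=8, r=9.2: V ≈ 2.08301e+08.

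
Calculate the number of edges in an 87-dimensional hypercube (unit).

Each of the 2^87 = 154742504910672534362390528 vertices has degree 87; total edges = 87·2^87/2 = 6731298963614255244763987968.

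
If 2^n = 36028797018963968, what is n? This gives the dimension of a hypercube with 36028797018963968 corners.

Since 2^n = 36028797018963968, we have n = 55.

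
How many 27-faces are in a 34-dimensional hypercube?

Choose 27 of 34 axes to span the face (C(34,27) = 5379616 ways), then fix each of the remaining 7 coordinates at one of its two extreme values (2^7 = 128 ways): 5379616·128 = 688590848.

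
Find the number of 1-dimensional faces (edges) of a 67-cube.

The 67-cube has n·2^(n-1) = 67·2^66 = 67·73786976294838206464 = 4943727411754159833088 edges.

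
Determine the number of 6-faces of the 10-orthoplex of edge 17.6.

f_6(10-orthoplex) = 2^7 · (10 choose 7) = 15360.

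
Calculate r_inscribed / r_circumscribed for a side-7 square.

r_in = 7/2 (half the side); r_out = 7√2/2 (half the diagonal). Ratio = 1/√2 ≈ 0.707107.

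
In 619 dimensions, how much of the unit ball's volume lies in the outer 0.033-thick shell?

1 - (1-0.033)^619 ≈ 0.999999999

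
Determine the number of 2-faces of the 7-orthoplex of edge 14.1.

Each 2-face is the convex hull of 3 vertices, one chosen as ±e_i from each of 3 distinct axes: 2^3·C(7,3) = 280.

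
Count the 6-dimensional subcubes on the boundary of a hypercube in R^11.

An n-cube has C(n,k)·2^(n-k) k-faces. Here C(11,6)·2^5 = 462·32 = 14784.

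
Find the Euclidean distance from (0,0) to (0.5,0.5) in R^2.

The space diagonal of an n-cube of side s is s√n. Here 0.5·√2 ≈ 0.707107.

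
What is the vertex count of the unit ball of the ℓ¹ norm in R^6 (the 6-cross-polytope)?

The vertices are ±e_1, ..., ±e_6, so there are 2·6 = 12.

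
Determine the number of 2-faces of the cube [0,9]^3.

Number of 2-faces = C(3,2) · 2^(3-2) = 3 · 2 = 6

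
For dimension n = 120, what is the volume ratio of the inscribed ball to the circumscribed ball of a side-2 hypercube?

V_in / V_out = (r_in/r_out)^120 = (1/√120)^120 = 120^(-120/2) ≈ 1.7747e-125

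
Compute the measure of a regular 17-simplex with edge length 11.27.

For a regular n-simplex with edge a, V = (a^n / n!)·√((n+1)/2^n). With a=11.27, n=17: V ≈ 25.1489.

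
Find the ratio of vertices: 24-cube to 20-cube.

The 24-cube has 2^24 = 16777216 vertices. The 20-cube has 2^20 = 1048576 vertices. Ratio: 16777216/1048576 = 16.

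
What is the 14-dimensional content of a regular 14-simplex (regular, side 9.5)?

For a regular n-simplex with edge a, V = (a^n / n!)·√((n+1)/2^n). With a=9.5, n=14: V ≈ 16.9261.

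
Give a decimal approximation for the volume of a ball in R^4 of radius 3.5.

The n-ball volume is π^(n/2)·r^n/Γ(n/2+1). With n=4, r=3.5: V = 2401·π^2/32 ≈ 740.529.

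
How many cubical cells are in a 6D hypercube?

Number of 3-faces = C(6,3) · 2^(6-3) = 20 · 8 = 160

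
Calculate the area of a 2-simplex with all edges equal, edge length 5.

Area = (√3/4) · 5² = 10.8253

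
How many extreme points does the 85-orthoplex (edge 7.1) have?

The vertices are ±e_1, ..., ±e_85, so there are 2·85 = 170.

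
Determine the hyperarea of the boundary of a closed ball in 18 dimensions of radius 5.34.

S = n·V_n(r)/r = 18·V_18(5.34)/5.34 (volume-to-surface relation), giving 3.45191e+12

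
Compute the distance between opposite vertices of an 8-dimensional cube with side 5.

||(5,5,...,5)|| = √(8)·5 ≈ 14.1421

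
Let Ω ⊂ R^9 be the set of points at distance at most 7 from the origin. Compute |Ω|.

V = 184473632·π^4/135 ≈ 1.33107e+08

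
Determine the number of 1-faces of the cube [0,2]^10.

Choose 1 of 10 axes to span the face (C(10,1) = 10 ways), then fix each of the remaining 9 coordinates at one of its two extreme values (2^9 = 512 ways): 10·512 = 5120.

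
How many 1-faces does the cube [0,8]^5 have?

An n-cube has n·2^(n-1) edges. With n = 5: 5·16 = 80.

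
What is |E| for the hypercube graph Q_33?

The 33-cube has n·2^(n-1) = 33·2^32 = 33·4294967296 = 141733920768 edges.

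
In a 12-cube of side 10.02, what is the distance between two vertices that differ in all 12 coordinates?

The space diagonal of an n-cube of side s is s√n. Here 10.02·√12 ≈ 34.7103.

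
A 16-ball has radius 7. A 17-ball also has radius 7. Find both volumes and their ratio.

V_16(7.0) ≈ 7.82073e+12. V_17(7.0) ≈ 3.27965e+13. Ratio V_16/V_17 ≈ 0.2385.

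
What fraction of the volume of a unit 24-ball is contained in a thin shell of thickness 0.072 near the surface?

V(inner)/V(outer) = ((1-0.072)/1)^24 ≈ 0.1664, so the shell fraction is 0.833601.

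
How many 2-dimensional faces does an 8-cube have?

Number of 2-faces = C(8,2) · 2^(8-2) = 28 · 64 = 1792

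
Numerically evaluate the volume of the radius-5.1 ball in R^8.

Volume = π^{8/2}·(5.1)^8/Γ(5) ≈ 1.85759e+06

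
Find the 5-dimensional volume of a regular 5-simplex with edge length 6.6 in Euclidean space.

For a regular n-simplex with edge a, V = (a^n / n!)·√((n+1)/2^n). With a=6.6, n=5: V ≈ 45.1897.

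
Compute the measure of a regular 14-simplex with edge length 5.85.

Volume = 5.85^14 · √(15/2^14) / 14! ≈ 0.0190814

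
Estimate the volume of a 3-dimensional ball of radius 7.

Volume = π^{3/2}·(7)^3/Γ(5/2) = 1372·π/3 ≈ 1436.76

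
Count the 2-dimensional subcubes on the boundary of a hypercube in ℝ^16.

An n-cube has C(n,k)·2^(n-k) k-faces. Here C(16,2)·2^14 = 120·16384 = 1966080.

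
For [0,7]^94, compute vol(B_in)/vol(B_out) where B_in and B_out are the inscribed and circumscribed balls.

The radii are 7/2 and 7√94/2, so the volume ratio is (1/√94)^94 = 94^{-94/2} ≈ 1.83228e-93.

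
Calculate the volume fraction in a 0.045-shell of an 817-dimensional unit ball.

V(inner)/V(outer) = ((1-0.045)/1)^817 ≈ 4.6e-17, so the shell fraction is 1 - 4.6e-17.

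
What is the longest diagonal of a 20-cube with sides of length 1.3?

d = √(1.3² + 1.3² + ... + 1.3²) [20 terms] = √(20·1.3²) = 1.3√20 ≈ 5.81378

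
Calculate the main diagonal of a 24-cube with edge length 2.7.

The space diagonal of an n-cube of side s is s√n. Here 2.7·√24 ≈ 13.2272.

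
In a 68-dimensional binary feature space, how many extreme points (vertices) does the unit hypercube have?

Number of vertices = 2^68 = 295147905179352825856.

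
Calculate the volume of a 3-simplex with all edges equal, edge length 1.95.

Volume = (√2/12) · 1.95³ = 0.873851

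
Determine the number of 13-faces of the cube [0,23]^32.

Choose 13 of 32 axes to span the face (C(32,13) = 347373600 ways), then fix each of the remaining 19 coordinates at one of its two extreme values (2^19 = 524288 ways): 347373600·524288 = 182123809996800.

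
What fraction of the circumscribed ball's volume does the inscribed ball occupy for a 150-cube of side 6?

V_in / V_out = (r_in/r_out)^150 = (1/√150)^150 = 150^(-150/2) ≈ 6.21091e-164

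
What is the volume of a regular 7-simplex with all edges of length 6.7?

V = (6.7^7 / 7!) · √((7+1) / 2^7) ≈ 30.0631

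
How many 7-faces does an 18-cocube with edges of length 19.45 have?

Number of 7-faces = 2^(7+1) · C(18,7+1) = 256 · 43758 = 11202048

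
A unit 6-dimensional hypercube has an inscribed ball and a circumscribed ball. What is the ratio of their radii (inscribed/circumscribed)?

Ratio = (s/2)/(s√6/2) = 6^(-1/2) ≈ 0.408248.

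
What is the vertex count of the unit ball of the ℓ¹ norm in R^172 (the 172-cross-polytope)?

The vertices are ±e_1, ..., ±e_172, so there are 2·172 = 344.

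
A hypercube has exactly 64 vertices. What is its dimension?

Since 2^n = 64, we have n = 6.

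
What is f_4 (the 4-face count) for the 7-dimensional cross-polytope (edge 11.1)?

An n-cross-polytope has 2^(k+1)·C(n,k+1) k-faces. Here 2^5·C(7,5) = 32·21 = 672.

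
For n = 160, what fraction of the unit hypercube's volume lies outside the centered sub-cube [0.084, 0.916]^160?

Shell fraction = 1 - (1-0.168)^160 ≈ 1 - 1.659e-13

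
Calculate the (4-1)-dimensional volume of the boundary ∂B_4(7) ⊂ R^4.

|∂B_4(7)| = 686·π^2 ≈ 6770.55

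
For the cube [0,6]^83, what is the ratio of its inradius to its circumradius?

For an n-cube of any side s, the inradius is s/2 and the circumradius is s√n/2, so the ratio is 1/√83 ≈ 0.109764.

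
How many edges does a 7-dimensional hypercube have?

Each of the 2^7 = 128 vertices has degree 7; total edges = 7·2^7/2 = 448.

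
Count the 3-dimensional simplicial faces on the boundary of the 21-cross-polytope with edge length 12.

An n-cross-polytope has 2^(k+1)·C(n,k+1) k-faces. Here 2^4·C(21,4) = 16·5985 = 95760.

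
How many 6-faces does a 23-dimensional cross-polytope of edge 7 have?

An n-cross-polytope has 2^(k+1)·C(n,k+1) k-faces. Here 2^7·C(23,7) = 128·245157 = 31380096.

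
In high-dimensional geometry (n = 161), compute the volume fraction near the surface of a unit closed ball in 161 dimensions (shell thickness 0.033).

1 - (1-0.033)^161 ≈ 0.995495 ≈ 99.55%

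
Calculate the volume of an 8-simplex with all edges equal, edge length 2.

For a regular n-simplex with edge a, V = (a^n / n!)·√((n+1)/2^n). With a=2, n=8: V ≈ 0.00119048.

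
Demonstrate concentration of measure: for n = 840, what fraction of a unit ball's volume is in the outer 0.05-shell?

1 - (1-0.05)^840 ≈ 1 - 1.94e-19 ≈ 100.000000%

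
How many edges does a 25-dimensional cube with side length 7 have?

Number of 1-faces = C(25,1)·2^(25-1) = 25·16777216 = 419430400.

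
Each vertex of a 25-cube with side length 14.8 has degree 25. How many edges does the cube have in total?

An n-cube has n·2^(n-1) edges. With n = 25: 25·16777216 = 419430400.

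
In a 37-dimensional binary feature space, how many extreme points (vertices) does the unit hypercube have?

Each vertex is a binary string of length 37, so there are 2^37 = 137438953472.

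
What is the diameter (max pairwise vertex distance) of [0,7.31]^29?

||(7.31,7.31,...,7.31)|| = √(29)·7.31 ≈ 39.3656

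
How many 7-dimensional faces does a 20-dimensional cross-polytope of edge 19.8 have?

Each 7-face is the convex hull of 8 vertices, one chosen as ±e_i from each of 8 distinct axes: 2^8·C(20,8) = 32248320.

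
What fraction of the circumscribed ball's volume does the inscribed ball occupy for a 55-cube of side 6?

V_in/V_out = n^(-n/2) = 55^(-55/2) ≈ 1.38047e-48.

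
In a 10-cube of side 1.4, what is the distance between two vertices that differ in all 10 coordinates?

Diagonal = √10 · 1.4 ≈ 4.42719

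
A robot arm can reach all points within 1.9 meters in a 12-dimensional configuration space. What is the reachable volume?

Volume = π^{12/2}·(1.9)^12/Γ(7) ≈ 2955.36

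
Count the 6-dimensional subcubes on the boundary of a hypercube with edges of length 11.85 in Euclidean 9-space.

Choose 6 of 9 axes to span the face (C(9,6) = 84 ways), then fix each of the remaining 3 coordinates at one of its two extreme values (2^3 = 8 ways): 84·8 = 672.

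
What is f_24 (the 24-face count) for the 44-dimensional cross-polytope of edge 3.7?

An n-cross-polytope has 2^(k+1)·C(n,k+1) k-faces. Here 2^25·C(44,25) = 33554432·1408831480056 = 47272540096998408192.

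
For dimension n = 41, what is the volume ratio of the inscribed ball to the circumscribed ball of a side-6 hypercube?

V_in/V_out = n^(-n/2) = 41^(-41/2) ≈ 8.66824e-34.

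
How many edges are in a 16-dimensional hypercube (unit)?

Number of 1-faces = C(16,1) · 2^(16-1) = 16 · 32768 = 524288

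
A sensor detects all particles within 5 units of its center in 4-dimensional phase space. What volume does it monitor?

Volume = π^{4/2}·(5)^4/Γ(3) = 625·π^2/2 ≈ 3084.25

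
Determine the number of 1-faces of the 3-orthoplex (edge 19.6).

Each 1-face is the convex hull of 2 vertices, one chosen as ±e_i from each of 2 distinct axes: 2^2·C(3,2) = 12.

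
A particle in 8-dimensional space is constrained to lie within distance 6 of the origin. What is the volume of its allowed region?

V = 69984·π^4 ≈ 6.81708e+06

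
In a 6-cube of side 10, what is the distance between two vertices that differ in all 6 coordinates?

d = √(10² + 10² + ... + 10²) [6 terms] = √(6·10²) = 10√6 ≈ 24.4949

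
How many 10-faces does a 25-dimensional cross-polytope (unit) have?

An n-cross-polytope has 2^(k+1)·C(n,k+1) k-faces. Here 2^11·C(25,11) = 2048·4457400 = 9128755200.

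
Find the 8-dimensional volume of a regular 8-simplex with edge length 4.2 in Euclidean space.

For a regular n-simplex with edge a, V = (a^n / n!)·√((n+1)/2^n). With a=4.2, n=8: V ≈ 0.450272.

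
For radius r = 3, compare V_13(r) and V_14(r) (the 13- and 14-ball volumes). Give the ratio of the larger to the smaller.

V_13(3) ≈ 1.45184e+06, V_14(3) ≈ 2.86626e+06. The 14-ball is larger by a factor of 1.974.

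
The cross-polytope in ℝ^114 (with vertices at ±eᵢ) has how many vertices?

The 114-dimensional cross-polytope has 2n = 2·114 = 228 vertices.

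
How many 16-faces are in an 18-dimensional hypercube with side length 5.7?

f_16(18-cube) = (18 choose 16) · 2^2 = 612.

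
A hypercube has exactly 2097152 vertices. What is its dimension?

2^n = 2097152 ⇒ n = log_2(2097152) = 21.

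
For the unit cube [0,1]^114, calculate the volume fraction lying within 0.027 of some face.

1 - (1 - 2·0.027)^114 = 1 - 0.946^114 ≈ 0.998215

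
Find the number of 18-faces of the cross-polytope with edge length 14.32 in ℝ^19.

An n-cross-polytope has 2^(k+1)·C(n,k+1) k-faces. Here 2^19·C(19,19) = 524288·1 = 524288.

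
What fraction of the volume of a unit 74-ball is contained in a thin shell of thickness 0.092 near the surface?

V(inner)/V(outer) = ((1-0.092)/1)^74 ≈ 0.0007913, so the shell fraction is 0.999209.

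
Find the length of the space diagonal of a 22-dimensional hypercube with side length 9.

Diagonal = √22 · 9 ≈ 42.2137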